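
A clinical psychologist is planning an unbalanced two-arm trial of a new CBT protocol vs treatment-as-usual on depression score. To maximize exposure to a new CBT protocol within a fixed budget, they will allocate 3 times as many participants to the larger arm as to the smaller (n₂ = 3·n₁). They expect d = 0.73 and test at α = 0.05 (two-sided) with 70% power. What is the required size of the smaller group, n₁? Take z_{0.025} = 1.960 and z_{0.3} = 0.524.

With allocation ratio k = n₂/n₁ = 3, Var(x̄₁−x̄₂) = σ²(1/n₁ + 1/(k·n₁)) = σ²·(k+1)/(k·n₁).
So n₁ = (1 + 1/k)·((z_{α/2} + z_β)/d)² = 1.333 × (2.484/0.73)².
n₁ = 1.333 × 11.58 = 15.4.
Round up: n₁ = 16, giving n₂ = 3 × 16 = 48.

n₁ = 16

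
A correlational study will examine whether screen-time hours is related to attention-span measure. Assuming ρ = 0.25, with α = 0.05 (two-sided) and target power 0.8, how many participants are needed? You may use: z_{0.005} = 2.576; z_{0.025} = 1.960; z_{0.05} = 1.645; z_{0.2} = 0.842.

Fisher's z: C = ½·ln((1+r)/(1−r)) = ½·ln(1.6667) = 0.2554.
n = ((z_{α/2} + z_β)/C)² + 3.
(1.960 + 0.842) / 0.2554 = 2.802 / 0.2554 = 10.971.
n = 10.971² + 3 = 120.36 + 3 = 123.4.
Round up.

n = 124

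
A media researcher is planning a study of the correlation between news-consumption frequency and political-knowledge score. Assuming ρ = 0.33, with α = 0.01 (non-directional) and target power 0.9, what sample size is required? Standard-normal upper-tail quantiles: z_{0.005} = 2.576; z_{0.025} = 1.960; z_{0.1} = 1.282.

n = 130

Fisher's z: C = ½·ln((1+r)/(1−r)) = ½·ln(1.9851) = 0.3428.
n = ((z_{α/2} + z_β)/C)² + 3.
(2.576 + 1.282) / 0.3428 = 3.858 / 0.3428 = 11.254.
n = 11.254² + 3 = 126.66 + 3 = 129.7.
Round up.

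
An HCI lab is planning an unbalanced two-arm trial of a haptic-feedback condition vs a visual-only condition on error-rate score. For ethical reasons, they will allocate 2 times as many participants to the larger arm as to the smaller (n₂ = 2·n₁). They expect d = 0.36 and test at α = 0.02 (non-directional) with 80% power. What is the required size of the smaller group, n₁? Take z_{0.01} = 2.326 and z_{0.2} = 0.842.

With allocation ratio k = n₂/n₁ = 2, Var(x̄₁−x̄₂) = σ²(1/n₁ + 1/(k·n₁)) = σ²·(k+1)/(k·n₁).
So n₁ = (1 + 1/k)·((z_{α/2} + z_β)/d)² = 1.500 × (3.168/0.36)².
n₁ = 1.500 × 77.44 = 116.2.
Round up: n₁ = 117, giving n₂ = 2 × 117 = 234.

n₁ = 117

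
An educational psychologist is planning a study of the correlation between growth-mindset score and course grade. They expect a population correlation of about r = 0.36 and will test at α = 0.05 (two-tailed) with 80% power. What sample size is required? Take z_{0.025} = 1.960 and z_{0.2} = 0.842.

Fisher's z: C = ½·ln((1+r)/(1−r)) = ½·ln(2.1250) = 0.3769.
n = ((z_{α/2} + z_β)/C)² + 3.
(1.960 + 0.842) / 0.3769 = 2.802 / 0.3769 = 7.434.
n = 7.434² + 3 = 55.27 + 3 = 58.3.
Round up.

n = 59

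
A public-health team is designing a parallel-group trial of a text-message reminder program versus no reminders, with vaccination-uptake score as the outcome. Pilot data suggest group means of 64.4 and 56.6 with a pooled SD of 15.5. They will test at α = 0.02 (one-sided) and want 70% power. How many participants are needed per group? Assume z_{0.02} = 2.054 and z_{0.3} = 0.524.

Cohen's d = |M₁ − M₂| / SD_pooled = |64.4 − 56.6| / 15.5 = 7.8 / 15.5 = 0.503.
For two independent groups with equal n: n = 2·((z_{α} + z_β) / d)².
z_{α} + z_β = 2.054 + 0.524 = 2.578.
n = 2 × (2.578 / 0.503)² = 2 × 5.125² = 2 × 26.27 = 52.5.
Round up to the next whole participant.

n = 53 per group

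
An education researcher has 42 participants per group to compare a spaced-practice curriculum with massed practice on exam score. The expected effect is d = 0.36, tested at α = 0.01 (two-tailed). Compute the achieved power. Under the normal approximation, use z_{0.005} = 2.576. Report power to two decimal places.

For two equal groups, power = Φ(d·√(n/2) − z_{α/2}).
d·√(n/2) = 0.36 × √(42/2) = 0.36 × 4.583 = 1.650.
z_β = 1.650 − 2.576 = -0.926.
Power = Φ(-0.926) = 0.177.

power ≈ 0.18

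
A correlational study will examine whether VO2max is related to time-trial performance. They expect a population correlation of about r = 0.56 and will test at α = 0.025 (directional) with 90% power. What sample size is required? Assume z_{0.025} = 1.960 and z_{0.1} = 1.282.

Fisher's z: C = ½·ln((1+r)/(1−r)) = ½·ln(3.5455) = 0.6328.
n = ((z_{α} + z_β)/C)² + 3.
(1.960 + 1.282) / 0.6328 = 3.242 / 0.6328 = 5.123.
n = 5.123² + 3 = 26.25 + 3 = 29.2.
Round up.

n = 30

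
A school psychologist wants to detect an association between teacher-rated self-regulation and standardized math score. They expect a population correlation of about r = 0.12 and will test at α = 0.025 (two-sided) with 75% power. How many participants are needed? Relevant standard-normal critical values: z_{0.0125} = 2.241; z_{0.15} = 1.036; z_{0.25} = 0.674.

n = 588

Fisher's z: C = ½·ln((1+r)/(1−r)) = ½·ln(1.2727) = 0.1206.
n = ((z_{α/2} + z_β)/C)² + 3.
(2.241 + 0.674) / 0.1206 = 2.915 / 0.1206 = 24.171.
n = 24.171² + 3 = 584.23 + 3 = 587.2.
Round up.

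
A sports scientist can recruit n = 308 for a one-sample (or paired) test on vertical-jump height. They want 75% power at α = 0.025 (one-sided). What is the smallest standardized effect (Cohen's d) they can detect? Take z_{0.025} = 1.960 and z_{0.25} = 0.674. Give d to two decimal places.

For a single sample (or paired design) of n = 308: d_min = (z_{α} + z_β)/√n.
z-sum = 1.960 + 0.674 = 2.634.
d_min = 2.634 / √308 = 2.634 / 17.550 = 0.150.

d_min ≈ 0.15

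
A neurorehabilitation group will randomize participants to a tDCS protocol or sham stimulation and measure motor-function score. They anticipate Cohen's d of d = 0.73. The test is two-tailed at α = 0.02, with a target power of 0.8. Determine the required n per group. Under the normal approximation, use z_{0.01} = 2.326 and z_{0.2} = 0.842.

For two independent groups with equal n: n = 2·((z_{α/2} + z_β) / d)².
z_{α/2} + z_β = 2.326 + 0.842 = 3.168.
n = 2 × (3.168 / 0.73)² = 2 × 4.340² = 2 × 18.83 = 37.7.
Round up to the next whole participant.

n = 38 per group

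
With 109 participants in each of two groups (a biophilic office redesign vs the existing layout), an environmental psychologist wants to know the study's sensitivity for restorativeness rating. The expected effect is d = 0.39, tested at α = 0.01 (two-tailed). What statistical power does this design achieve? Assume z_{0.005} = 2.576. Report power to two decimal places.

power ≈ 0.62

For two equal groups, power = Φ(d·√(n/2) − z_{α/2}).
d·√(n/2) = 0.39 × √(109/2) = 0.39 × 7.382 = 2.879.
z_β = 2.879 − 2.576 = 0.303.
Power = Φ(0.303) = 0.619.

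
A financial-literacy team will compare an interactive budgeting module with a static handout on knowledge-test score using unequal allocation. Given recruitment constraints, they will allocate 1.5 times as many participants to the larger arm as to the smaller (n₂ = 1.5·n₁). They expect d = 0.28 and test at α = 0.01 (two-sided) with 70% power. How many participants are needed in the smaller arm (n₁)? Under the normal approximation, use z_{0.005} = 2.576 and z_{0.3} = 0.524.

With allocation ratio k = n₂/n₁ = 1.5, Var(x̄₁−x̄₂) = σ²(1/n₁ + 1/(k·n₁)) = σ²·(k+1)/(k·n₁).
So n₁ = (1 + 1/k)·((z_{α/2} + z_β)/d)² = 1.667 × (3.100/0.28)².
n₁ = 1.667 × 122.58 = 204.3.
Round up: n₁ = 205, giving n₂ = ⌈1.5 × 205⌉ = ⌈307.5⌉ = 308.

n₁ = 205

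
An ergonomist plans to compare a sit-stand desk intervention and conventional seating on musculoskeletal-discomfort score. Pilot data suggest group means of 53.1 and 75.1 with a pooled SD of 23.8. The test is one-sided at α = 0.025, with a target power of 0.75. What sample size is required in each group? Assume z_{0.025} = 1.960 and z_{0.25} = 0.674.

n = 17 per group

Cohen's d = |M₁ − M₂| / SD_pooled = |53.1 − 75.1| / 23.8 = 22.0 / 23.8 = 0.924.
For two independent groups with equal n: n = 2·((z_{α} + z_β) / d)².
z_{α} + z_β = 1.960 + 0.674 = 2.634.
n = 2 × (2.634 / 0.924)² = 2 × 2.851² = 2 × 8.13 = 16.3.
Round up to the next whole participant.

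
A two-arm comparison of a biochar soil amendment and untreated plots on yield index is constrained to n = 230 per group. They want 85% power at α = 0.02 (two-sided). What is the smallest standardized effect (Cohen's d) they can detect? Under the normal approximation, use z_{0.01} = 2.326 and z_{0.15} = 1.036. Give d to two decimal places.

d_min ≈ 0.31

For two independent groups of n = 230 each: d_min = (z_{α/2} + z_β)·√(2/n).
z-sum = 2.326 + 1.036 = 3.362.
d_min = 3.362 × √(2/230) = 3.362 × 0.0933 = 0.314.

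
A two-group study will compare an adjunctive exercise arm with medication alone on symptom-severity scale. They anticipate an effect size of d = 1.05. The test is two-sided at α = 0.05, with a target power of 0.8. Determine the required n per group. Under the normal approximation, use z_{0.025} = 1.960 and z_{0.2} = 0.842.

n = 15 per group

For two independent groups with equal n: n = 2·((z_{α/2} + z_β) / d)².
z_{α/2} + z_β = 1.960 + 0.842 = 2.802.
n = 2 × (2.802 / 1.05)² = 2 × 2.669² = 2 × 7.12 = 14.2.
Round up to the next whole participant.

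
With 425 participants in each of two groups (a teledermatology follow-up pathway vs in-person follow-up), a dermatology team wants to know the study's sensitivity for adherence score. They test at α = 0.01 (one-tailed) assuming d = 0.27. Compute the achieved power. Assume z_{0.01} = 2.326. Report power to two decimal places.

power ≈ 0.95

For two equal groups, power = Φ(d·√(n/2) − z_{α}).
d·√(n/2) = 0.27 × √(425/2) = 0.27 × 14.577 = 3.936.
z_β = 3.936 − 2.326 = 1.610.
Power = Φ(1.610) = 0.946.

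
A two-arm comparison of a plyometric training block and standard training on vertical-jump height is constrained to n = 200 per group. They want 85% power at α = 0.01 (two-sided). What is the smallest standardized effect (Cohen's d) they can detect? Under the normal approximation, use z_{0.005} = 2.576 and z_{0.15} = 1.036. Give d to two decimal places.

For two independent groups of n = 200 each: d_min = (z_{α/2} + z_β)·√(2/n).
z-sum = 2.576 + 1.036 = 3.612.
d_min = 3.612 × √(2/200) = 3.612 × 0.1000 = 0.361.

d_min ≈ 0.36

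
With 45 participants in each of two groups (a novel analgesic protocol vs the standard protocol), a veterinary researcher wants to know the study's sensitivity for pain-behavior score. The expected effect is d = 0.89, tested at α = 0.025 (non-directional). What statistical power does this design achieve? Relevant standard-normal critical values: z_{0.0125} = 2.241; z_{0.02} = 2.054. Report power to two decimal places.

For two equal groups, power = Φ(d·√(n/2) − z_{α/2}).
d·√(n/2) = 0.89 × √(45/2) = 0.89 × 4.743 = 4.222.
z_β = 4.222 − 2.241 = 1.981.
Power = Φ(1.981) = 0.976.

power ≈ 0.98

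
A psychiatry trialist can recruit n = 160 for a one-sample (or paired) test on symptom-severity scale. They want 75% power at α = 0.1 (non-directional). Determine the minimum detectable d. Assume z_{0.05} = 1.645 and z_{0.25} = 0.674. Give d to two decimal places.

d_min ≈ 0.18

For a single sample (or paired design) of n = 160: d_min = (z_{α/2} + z_β)/√n.
z-sum = 1.645 + 0.674 = 2.319.
d_min = 2.319 / √160 = 2.319 / 12.649 = 0.183.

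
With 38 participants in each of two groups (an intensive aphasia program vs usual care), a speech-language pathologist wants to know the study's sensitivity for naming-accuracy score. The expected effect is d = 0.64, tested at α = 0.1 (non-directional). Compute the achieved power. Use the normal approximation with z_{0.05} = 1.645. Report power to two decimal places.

power ≈ 0.87

For two equal groups, power = Φ(d·√(n/2) − z_{α/2}).
d·√(n/2) = 0.64 × √(38/2) = 0.64 × 4.359 = 2.790.
z_β = 2.790 − 1.645 = 1.145.
Power = Φ(1.145) = 0.874.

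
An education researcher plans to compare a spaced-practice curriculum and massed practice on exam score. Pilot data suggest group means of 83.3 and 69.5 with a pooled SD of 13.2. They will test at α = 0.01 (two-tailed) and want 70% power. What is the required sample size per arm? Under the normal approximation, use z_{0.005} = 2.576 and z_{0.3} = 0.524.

Cohen's d = |M₁ − M₂| / SD_pooled = |83.3 − 69.5| / 13.2 = 13.8 / 13.2 = 1.045.
For two independent groups with equal n: n = 2·((z_{α/2} + z_β) / d)².
z_{α/2} + z_β = 2.576 + 0.524 = 3.100.
n = 2 × (3.100 / 1.045)² = 2 × 2.967² = 2 × 8.80 = 17.6.
Round up to the next whole participant.

n = 18 per group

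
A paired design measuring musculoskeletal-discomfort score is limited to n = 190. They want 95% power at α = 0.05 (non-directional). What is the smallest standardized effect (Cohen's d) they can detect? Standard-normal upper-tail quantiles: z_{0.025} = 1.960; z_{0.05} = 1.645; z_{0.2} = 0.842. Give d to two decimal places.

For a single sample (or paired design) of n = 190: d_min = (z_{α/2} + z_β)/√n.
z-sum = 1.960 + 1.645 = 3.605.
d_min = 3.605 / √190 = 3.605 / 13.784 = 0.262.

d_min ≈ 0.26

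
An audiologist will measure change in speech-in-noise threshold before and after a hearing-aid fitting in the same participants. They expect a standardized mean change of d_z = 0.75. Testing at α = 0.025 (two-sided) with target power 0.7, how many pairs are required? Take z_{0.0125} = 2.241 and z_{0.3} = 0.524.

For a paired (one-sample on differences) test: n = ((z_{α/2} + z_β) / d)².
z_{α/2} + z_β = 2.241 + 0.524 = 2.765.
n = (2.765 / 0.75)² = 3.687² = 13.59.
Round up.

n = 14 pairs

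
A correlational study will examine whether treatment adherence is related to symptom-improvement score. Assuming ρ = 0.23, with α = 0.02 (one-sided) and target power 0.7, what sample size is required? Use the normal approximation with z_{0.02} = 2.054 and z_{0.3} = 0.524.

Fisher's z: C = ½·ln((1+r)/(1−r)) = ½·ln(1.5974) = 0.2342.
n = ((z_{α} + z_β)/C)² + 3.
(2.054 + 0.524) / 0.2342 = 2.578 / 0.2342 = 11.008.
n = 11.008² + 3 = 121.17 + 3 = 124.2.
Round up.

n = 125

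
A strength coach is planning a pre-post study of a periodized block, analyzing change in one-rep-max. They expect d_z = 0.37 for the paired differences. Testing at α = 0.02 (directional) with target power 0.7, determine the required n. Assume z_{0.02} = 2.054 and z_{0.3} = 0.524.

n = 49 pairs

For a paired (one-sample on differences) test: n = ((z_{α} + z_β) / d)².
z_{α} + z_β = 2.054 + 0.524 = 2.578.
n = (2.578 / 0.37)² = 6.968² = 48.55.
Round up.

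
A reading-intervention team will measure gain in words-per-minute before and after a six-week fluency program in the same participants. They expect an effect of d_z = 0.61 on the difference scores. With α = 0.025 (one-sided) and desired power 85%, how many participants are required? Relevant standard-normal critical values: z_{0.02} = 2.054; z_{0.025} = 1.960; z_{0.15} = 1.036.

For a paired (one-sample on differences) test: n = ((z_{α} + z_β) / d)².
z_{α} + z_β = 1.960 + 1.036 = 2.996.
n = (2.996 / 0.61)² = 4.911² = 24.12.
Round up.

n = 25 pairs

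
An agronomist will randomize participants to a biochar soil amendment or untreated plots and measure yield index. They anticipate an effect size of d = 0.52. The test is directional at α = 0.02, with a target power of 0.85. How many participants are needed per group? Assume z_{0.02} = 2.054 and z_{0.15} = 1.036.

For two independent groups with equal n: n = 2·((z_{α} + z_β) / d)².
z_{α} + z_β = 2.054 + 1.036 = 3.090.
n = 2 × (3.090 / 0.52)² = 2 × 5.942² = 2 × 35.31 = 70.6.
Round up to the next whole participant.

n = 71 per group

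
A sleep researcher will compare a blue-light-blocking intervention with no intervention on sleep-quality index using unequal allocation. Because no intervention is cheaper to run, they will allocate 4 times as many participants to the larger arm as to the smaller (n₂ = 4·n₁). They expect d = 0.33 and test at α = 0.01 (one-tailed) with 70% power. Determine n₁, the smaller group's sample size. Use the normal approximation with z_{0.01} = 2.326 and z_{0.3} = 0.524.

With allocation ratio k = n₂/n₁ = 4, Var(x̄₁−x̄₂) = σ²(1/n₁ + 1/(k·n₁)) = σ²·(k+1)/(k·n₁).
So n₁ = (1 + 1/k)·((z_{α} + z_β)/d)² = 1.250 × (2.850/0.33)².
n₁ = 1.250 × 74.59 = 93.2.
Round up: n₁ = 94, giving n₂ = 4 × 94 = 376.

n₁ = 94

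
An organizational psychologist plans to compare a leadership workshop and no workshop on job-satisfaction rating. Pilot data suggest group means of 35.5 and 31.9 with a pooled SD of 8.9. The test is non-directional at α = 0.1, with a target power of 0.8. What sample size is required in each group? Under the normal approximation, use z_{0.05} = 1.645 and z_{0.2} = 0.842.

Cohen's d = |M₁ − M₂| / SD_pooled = |35.5 − 31.9| / 8.9 = 3.6 / 8.9 = 0.404.
For two independent groups with equal n: n = 2·((z_{α/2} + z_β) / d)².
z_{α/2} + z_β = 1.645 + 0.842 = 2.487.
n = 2 × (2.487 / 0.404)² = 2 × 6.156² = 2 × 37.90 = 75.8.
Round up to the next whole participant.

n = 76 per group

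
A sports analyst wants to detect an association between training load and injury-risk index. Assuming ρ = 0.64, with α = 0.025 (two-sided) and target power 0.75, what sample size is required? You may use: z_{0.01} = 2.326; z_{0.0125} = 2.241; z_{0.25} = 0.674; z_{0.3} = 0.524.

n = 18

Fisher's z: C = ½·ln((1+r)/(1−r)) = ½·ln(4.5556) = 0.7582.
n = ((z_{α/2} + z_β)/C)² + 3.
(2.241 + 0.674) / 0.7582 = 2.915 / 0.7582 = 3.845.
n = 3.845² + 3 = 14.78 + 3 = 17.8.
Round up.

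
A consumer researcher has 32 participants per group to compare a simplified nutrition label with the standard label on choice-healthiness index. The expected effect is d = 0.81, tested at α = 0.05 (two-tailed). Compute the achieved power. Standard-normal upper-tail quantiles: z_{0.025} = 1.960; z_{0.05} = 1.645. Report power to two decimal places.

power ≈ 0.90

For two equal groups, power = Φ(d·√(n/2) − z_{α/2}).
d·√(n/2) = 0.81 × √(32/2) = 0.81 × 4.000 = 3.240.
z_β = 3.240 − 1.960 = 1.280.
Power = Φ(1.280) = 0.900.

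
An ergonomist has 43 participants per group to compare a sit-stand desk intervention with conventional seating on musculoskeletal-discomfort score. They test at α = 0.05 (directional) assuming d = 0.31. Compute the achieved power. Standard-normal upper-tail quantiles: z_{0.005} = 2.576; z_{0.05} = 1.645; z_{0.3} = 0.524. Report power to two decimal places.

power ≈ 0.42

For two equal groups, power = Φ(d·√(n/2) − z_{α}).
d·√(n/2) = 0.31 × √(43/2) = 0.31 × 4.637 = 1.437.
z_β = 1.437 − 1.645 = -0.208.
Power = Φ(-0.208) = 0.418.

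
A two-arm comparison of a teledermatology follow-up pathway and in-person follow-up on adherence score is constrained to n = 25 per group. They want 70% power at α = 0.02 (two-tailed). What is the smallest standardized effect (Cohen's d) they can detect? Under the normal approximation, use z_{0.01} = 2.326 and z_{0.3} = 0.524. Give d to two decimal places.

d_min ≈ 0.81

For two independent groups of n = 25 each: d_min = (z_{α/2} + z_β)·√(2/n).
z-sum = 2.326 + 0.524 = 2.850.
d_min = 2.850 × √(2/25) = 2.850 × 0.2828 = 0.806.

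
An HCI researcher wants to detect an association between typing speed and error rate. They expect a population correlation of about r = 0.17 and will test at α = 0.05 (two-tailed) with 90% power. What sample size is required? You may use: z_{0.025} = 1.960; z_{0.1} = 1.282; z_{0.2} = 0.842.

n = 360

Fisher's z: C = ½·ln((1+r)/(1−r)) = ½·ln(1.4096) = 0.1717.
n = ((z_{α/2} + z_β)/C)² + 3.
(1.960 + 1.282) / 0.1717 = 3.242 / 0.1717 = 18.882.
n = 18.882² + 3 = 356.52 + 3 = 359.5.
Round up.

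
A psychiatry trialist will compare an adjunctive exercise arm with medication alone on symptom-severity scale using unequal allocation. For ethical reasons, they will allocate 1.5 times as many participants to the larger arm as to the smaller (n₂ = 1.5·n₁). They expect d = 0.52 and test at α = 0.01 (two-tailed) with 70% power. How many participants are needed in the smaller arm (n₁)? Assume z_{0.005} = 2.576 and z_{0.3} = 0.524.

With allocation ratio k = n₂/n₁ = 1.5, Var(x̄₁−x̄₂) = σ²(1/n₁ + 1/(k·n₁)) = σ²·(k+1)/(k·n₁).
So n₁ = (1 + 1/k)·((z_{α/2} + z_β)/d)² = 1.667 × (3.100/0.52)².
n₁ = 1.667 × 35.54 = 59.2.
Round up: n₁ = 60, giving n₂ = 1.5 × 60 = 90.

n₁ = 60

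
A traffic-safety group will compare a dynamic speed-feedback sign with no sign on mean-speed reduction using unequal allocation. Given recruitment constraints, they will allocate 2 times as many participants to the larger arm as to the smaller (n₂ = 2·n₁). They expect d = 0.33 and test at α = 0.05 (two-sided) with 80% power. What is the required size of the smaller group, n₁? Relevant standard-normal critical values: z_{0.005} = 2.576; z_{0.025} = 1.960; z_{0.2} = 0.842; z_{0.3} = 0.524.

n₁ = 109

With allocation ratio k = n₂/n₁ = 2, Var(x̄₁−x̄₂) = σ²(1/n₁ + 1/(k·n₁)) = σ²·(k+1)/(k·n₁).
So n₁ = (1 + 1/k)·((z_{α/2} + z_β)/d)² = 1.500 × (2.802/0.33)².
n₁ = 1.500 × 72.10 = 108.1.
Round up: n₁ = 109, giving n₂ = 2 × 109 = 218.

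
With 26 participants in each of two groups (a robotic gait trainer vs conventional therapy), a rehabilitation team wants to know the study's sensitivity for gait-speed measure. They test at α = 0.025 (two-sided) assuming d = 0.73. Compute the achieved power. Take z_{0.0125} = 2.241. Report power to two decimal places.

power ≈ 0.65

For two equal groups, power = Φ(d·√(n/2) − z_{α/2}).
d·√(n/2) = 0.73 × √(26/2) = 0.73 × 3.606 = 2.632.
z_β = 2.632 − 2.241 = 0.391.
Power = Φ(0.391) = 0.652.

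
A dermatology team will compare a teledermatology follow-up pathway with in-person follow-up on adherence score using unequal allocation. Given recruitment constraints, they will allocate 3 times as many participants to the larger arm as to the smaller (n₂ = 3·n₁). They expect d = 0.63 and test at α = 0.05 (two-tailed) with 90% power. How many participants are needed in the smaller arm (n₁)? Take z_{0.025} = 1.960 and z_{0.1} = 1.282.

With allocation ratio k = n₂/n₁ = 3, Var(x̄₁−x̄₂) = σ²(1/n₁ + 1/(k·n₁)) = σ²·(k+1)/(k·n₁).
So n₁ = (1 + 1/k)·((z_{α/2} + z_β)/d)² = 1.333 × (3.242/0.63)².
n₁ = 1.333 × 26.48 = 35.3.
Round up: n₁ = 36, giving n₂ = 3 × 36 = 108.

n₁ = 36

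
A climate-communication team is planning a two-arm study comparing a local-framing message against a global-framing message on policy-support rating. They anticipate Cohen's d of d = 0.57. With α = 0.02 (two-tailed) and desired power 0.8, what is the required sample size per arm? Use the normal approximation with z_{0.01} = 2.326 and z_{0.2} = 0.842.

n = 62 per group

For two independent groups with equal n: n = 2·((z_{α/2} + z_β) / d)².
z_{α/2} + z_β = 2.326 + 0.842 = 3.168.
n = 2 × (3.168 / 0.57)² = 2 × 5.558² = 2 × 30.89 = 61.8.
Round up to the next whole participant.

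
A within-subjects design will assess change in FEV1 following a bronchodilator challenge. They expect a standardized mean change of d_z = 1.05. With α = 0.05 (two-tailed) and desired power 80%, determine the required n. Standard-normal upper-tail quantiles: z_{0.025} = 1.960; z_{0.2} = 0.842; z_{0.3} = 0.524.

For a paired (one-sample on differences) test: n = ((z_{α/2} + z_β) / d)².
z_{α/2} + z_β = 1.960 + 0.842 = 2.802.
n = (2.802 / 1.05)² = 2.669² = 7.12.
Round up.

n = 8 pairs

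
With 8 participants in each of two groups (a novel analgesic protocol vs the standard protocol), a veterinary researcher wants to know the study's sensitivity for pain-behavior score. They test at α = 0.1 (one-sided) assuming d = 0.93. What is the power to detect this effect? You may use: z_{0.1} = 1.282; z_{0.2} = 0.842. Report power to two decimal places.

For two equal groups, power = Φ(d·√(n/2) − z_{α}).
d·√(n/2) = 0.93 × √(8/2) = 0.93 × 2.000 = 1.860.
z_β = 1.860 − 1.282 = 0.578.
Power = Φ(0.578) = 0.718.

power ≈ 0.72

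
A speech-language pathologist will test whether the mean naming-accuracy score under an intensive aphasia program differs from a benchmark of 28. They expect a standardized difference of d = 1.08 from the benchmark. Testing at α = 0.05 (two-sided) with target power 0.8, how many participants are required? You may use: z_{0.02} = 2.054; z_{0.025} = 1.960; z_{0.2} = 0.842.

n = 7

For a one-sample test: n = ((z_{α/2} + z_β) / d)².
z_{α/2} + z_β = 1.960 + 0.842 = 2.802.
n = (2.802 / 1.08)² = 2.594² = 6.73.
Round up.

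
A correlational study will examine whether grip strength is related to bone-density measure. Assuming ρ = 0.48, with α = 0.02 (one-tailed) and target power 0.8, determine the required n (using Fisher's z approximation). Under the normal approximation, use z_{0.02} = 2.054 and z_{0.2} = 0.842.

n = 34

Fisher's z: C = ½·ln((1+r)/(1−r)) = ½·ln(2.8462) = 0.5230.
n = ((z_{α} + z_β)/C)² + 3.
(2.054 + 0.842) / 0.5230 = 2.896 / 0.5230 = 5.537.
n = 5.537² + 3 = 30.66 + 3 = 33.7.
Round up.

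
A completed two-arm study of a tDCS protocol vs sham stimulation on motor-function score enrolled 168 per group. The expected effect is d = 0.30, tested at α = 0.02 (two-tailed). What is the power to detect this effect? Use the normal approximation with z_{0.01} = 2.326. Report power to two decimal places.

power ≈ 0.66

For two equal groups, power = Φ(d·√(n/2) − z_{α/2}).
d·√(n/2) = 0.30 × √(168/2) = 0.30 × 9.165 = 2.750.
z_β = 2.750 − 2.326 = 0.424.
Power = Φ(0.424) = 0.664.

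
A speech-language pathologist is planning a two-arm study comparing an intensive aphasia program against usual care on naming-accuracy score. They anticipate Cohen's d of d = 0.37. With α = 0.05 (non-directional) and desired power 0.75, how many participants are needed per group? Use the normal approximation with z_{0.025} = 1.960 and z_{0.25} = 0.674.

For two independent groups with equal n: n = 2·((z_{α/2} + z_β) / d)².
z_{α/2} + z_β = 1.960 + 0.674 = 2.634.
n = 2 × (2.634 / 0.37)² = 2 × 7.119² = 2 × 50.68 = 101.4.
Round up to the next whole participant.

n = 102 per group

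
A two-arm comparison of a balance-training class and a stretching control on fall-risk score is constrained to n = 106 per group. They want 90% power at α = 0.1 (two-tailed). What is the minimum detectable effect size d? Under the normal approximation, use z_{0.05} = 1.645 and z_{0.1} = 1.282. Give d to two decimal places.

d_min ≈ 0.40

For two independent groups of n = 106 each: d_min = (z_{α/2} + z_β)·√(2/n).
z-sum = 1.645 + 1.282 = 2.927.
d_min = 2.927 × √(2/106) = 2.927 × 0.1374 = 0.402.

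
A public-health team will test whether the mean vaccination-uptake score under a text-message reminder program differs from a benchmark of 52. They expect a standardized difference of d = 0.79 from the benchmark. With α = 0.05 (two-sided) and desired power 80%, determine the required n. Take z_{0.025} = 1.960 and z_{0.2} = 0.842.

n = 13

For a one-sample test: n = ((z_{α/2} + z_β) / d)².
z_{α/2} + z_β = 1.960 + 0.842 = 2.802.
n = (2.802 / 0.79)² = 3.547² = 12.58.
Round up.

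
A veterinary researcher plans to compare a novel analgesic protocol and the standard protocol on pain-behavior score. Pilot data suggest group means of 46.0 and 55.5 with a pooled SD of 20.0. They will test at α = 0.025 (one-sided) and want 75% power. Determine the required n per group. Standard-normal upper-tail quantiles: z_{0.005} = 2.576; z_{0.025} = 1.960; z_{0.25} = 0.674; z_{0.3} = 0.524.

n = 62 per group

Cohen's d = |M₁ − M₂| / SD_pooled = |46.0 − 55.5| / 20.0 = 9.5 / 20.0 = 0.475.
For two independent groups with equal n: n = 2·((z_{α} + z_β) / d)².
z_{α} + z_β = 1.960 + 0.674 = 2.634.
n = 2 × (2.634 / 0.475)² = 2 × 5.545² = 2 × 30.75 = 61.5.
Round up to the next whole participant.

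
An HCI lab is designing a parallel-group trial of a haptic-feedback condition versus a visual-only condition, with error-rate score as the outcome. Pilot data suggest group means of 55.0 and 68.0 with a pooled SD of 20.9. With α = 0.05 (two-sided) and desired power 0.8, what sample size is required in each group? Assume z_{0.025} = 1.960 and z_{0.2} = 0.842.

n = 41 per group

Cohen's d = |M₁ − M₂| / SD_pooled = |55.0 − 68.0| / 20.9 = 13.0 / 20.9 = 0.622.
For two independent groups with equal n: n = 2·((z_{α/2} + z_β) / d)².
z_{α/2} + z_β = 1.960 + 0.842 = 2.802.
n = 2 × (2.802 / 0.622)² = 2 × 4.505² = 2 × 20.29 = 40.6.
Round up to the next whole participant.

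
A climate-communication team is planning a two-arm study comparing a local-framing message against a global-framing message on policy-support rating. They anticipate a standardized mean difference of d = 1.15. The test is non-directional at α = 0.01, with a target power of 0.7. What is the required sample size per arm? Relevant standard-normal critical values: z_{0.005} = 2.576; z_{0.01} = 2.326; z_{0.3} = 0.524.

n = 15 per group

For two independent groups with equal n: n = 2·((z_{α/2} + z_β) / d)².
z_{α/2} + z_β = 2.576 + 0.524 = 3.100.
n = 2 × (3.100 / 1.15)² = 2 × 2.696² = 2 × 7.27 = 14.5.
Round up to the next whole participant.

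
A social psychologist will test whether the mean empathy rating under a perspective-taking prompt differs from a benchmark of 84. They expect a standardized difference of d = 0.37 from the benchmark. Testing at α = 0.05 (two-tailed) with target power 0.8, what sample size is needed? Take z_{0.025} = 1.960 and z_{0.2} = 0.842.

n = 58

For a one-sample test: n = ((z_{α/2} + z_β) / d)².
z_{α/2} + z_β = 1.960 + 0.842 = 2.802.
n = (2.802 / 0.37)² = 7.573² = 57.35.
Round up.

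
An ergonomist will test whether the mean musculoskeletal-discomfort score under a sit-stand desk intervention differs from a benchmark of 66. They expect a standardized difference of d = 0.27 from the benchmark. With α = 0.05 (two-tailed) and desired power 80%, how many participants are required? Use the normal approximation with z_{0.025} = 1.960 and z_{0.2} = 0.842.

n = 108

For a one-sample test: n = ((z_{α/2} + z_β) / d)².
z_{α/2} + z_β = 1.960 + 0.842 = 2.802.
n = (2.802 / 0.27)² = 10.378² = 107.70.
Round up.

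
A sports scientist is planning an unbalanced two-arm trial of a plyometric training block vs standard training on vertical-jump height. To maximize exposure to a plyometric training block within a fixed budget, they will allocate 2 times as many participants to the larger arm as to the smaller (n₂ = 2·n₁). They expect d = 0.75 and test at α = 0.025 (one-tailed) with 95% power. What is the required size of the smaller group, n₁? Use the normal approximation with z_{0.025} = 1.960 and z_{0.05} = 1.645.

n₁ = 35

With allocation ratio k = n₂/n₁ = 2, Var(x̄₁−x̄₂) = σ²(1/n₁ + 1/(k·n₁)) = σ²·(k+1)/(k·n₁).
So n₁ = (1 + 1/k)·((z_{α} + z_β)/d)² = 1.500 × (3.605/0.75)².
n₁ = 1.500 × 23.10 = 34.7.
Round up: n₁ = 35, giving n₂ = 2 × 35 = 70.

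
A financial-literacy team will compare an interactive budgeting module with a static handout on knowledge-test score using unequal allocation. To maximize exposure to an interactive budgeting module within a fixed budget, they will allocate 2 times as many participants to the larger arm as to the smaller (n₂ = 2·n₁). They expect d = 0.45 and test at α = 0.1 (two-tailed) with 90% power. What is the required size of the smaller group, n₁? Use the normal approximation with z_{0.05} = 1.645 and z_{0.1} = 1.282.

With allocation ratio k = n₂/n₁ = 2, Var(x̄₁−x̄₂) = σ²(1/n₁ + 1/(k·n₁)) = σ²·(k+1)/(k·n₁).
So n₁ = (1 + 1/k)·((z_{α/2} + z_β)/d)² = 1.500 × (2.927/0.45)².
n₁ = 1.500 × 42.31 = 63.5.
Round up: n₁ = 64, giving n₂ = 2 × 64 = 128.

n₁ = 64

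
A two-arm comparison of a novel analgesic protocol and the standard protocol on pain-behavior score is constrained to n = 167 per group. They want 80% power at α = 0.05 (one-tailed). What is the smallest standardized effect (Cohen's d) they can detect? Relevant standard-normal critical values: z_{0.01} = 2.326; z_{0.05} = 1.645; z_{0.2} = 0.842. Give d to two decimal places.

For two independent groups of n = 167 each: d_min = (z_{α} + z_β)·√(2/n).
z-sum = 1.645 + 0.842 = 2.487.
d_min = 2.487 × √(2/167) = 2.487 × 0.1094 = 0.272.

d_min ≈ 0.27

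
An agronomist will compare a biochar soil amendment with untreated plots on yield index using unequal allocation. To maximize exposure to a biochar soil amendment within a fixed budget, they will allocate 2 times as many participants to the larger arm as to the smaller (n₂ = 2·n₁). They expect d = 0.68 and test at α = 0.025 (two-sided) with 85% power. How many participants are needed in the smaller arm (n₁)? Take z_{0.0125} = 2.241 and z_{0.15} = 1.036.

n₁ = 35

With allocation ratio k = n₂/n₁ = 2, Var(x̄₁−x̄₂) = σ²(1/n₁ + 1/(k·n₁)) = σ²·(k+1)/(k·n₁).
So n₁ = (1 + 1/k)·((z_{α/2} + z_β)/d)² = 1.500 × (3.277/0.68)².
n₁ = 1.500 × 23.22 = 34.8.
Round up: n₁ = 35, giving n₂ = 2 × 35 = 70.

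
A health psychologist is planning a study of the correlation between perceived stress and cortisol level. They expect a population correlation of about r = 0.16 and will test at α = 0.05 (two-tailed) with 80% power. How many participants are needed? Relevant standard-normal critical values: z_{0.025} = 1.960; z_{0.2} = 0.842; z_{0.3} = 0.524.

Fisher's z: C = ½·ln((1+r)/(1−r)) = ½·ln(1.3810) = 0.1614.
n = ((z_{α/2} + z_β)/C)² + 3.
(1.960 + 0.842) / 0.1614 = 2.802 / 0.1614 = 17.361.
n = 17.361² + 3 = 301.39 + 3 = 304.4.
Round up.

n = 305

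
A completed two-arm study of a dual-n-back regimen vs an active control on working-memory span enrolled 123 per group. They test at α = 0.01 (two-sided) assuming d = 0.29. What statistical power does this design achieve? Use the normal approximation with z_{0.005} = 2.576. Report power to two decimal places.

power ≈ 0.38

For two equal groups, power = Φ(d·√(n/2) − z_{α/2}).
d·√(n/2) = 0.29 × √(123/2) = 0.29 × 7.842 = 2.274.
z_β = 2.274 − 2.576 = -0.302.
Power = Φ(-0.302) = 0.381.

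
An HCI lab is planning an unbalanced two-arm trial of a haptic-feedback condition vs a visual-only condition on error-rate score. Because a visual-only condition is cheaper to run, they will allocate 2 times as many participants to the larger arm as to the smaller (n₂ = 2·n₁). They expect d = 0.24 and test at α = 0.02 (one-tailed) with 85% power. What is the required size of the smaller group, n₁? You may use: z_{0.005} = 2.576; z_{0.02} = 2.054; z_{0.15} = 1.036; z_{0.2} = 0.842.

With allocation ratio k = n₂/n₁ = 2, Var(x̄₁−x̄₂) = σ²(1/n₁ + 1/(k·n₁)) = σ²·(k+1)/(k·n₁).
So n₁ = (1 + 1/k)·((z_{α} + z_β)/d)² = 1.500 × (3.090/0.24)².
n₁ = 1.500 × 165.77 = 248.6.
Round up: n₁ = 249, giving n₂ = 2 × 249 = 498.

n₁ = 249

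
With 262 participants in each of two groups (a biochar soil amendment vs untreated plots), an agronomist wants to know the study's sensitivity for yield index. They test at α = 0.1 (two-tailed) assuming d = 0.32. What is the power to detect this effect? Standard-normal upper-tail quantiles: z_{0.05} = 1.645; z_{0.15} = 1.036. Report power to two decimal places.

power ≈ 0.98

For two equal groups, power = Φ(d·√(n/2) − z_{α/2}).
d·√(n/2) = 0.32 × √(262/2) = 0.32 × 11.446 = 3.663.
z_β = 3.663 − 1.645 = 2.018.
Power = Φ(2.018) = 0.978.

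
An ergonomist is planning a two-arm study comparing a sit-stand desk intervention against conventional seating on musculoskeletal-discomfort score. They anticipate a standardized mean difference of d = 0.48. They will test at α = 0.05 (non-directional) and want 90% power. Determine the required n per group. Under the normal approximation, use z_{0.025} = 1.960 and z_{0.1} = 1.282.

For two independent groups with equal n: n = 2·((z_{α/2} + z_β) / d)².
z_{α/2} + z_β = 1.960 + 1.282 = 3.242.
n = 2 × (3.242 / 0.48)² = 2 × 6.754² = 2 × 45.62 = 91.2.
Round up to the next whole participant.

n = 92 per group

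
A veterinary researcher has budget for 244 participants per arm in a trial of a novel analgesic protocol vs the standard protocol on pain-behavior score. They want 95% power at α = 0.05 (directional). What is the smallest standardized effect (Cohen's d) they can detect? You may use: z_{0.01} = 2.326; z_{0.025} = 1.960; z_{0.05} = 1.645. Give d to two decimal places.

For two independent groups of n = 244 each: d_min = (z_{α} + z_β)·√(2/n).
z-sum = 1.645 + 1.645 = 3.290.
d_min = 3.290 × √(2/244) = 3.290 × 0.0905 = 0.298.

d_min ≈ 0.30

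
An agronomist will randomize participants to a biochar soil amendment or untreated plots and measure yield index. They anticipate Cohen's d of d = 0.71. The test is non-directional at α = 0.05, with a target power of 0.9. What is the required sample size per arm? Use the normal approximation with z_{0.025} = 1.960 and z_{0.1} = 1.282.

For two independent groups with equal n: n = 2·((z_{α/2} + z_β) / d)².
z_{α/2} + z_β = 1.960 + 1.282 = 3.242.
n = 2 × (3.242 / 0.71)² = 2 × 4.566² = 2 × 20.85 = 41.7.
Round up to the next whole participant.

n = 42 per group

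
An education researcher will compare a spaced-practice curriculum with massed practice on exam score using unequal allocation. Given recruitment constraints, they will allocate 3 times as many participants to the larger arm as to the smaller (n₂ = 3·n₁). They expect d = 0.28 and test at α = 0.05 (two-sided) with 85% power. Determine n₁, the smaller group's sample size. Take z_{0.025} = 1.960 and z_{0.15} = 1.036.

n₁ = 153

With allocation ratio k = n₂/n₁ = 3, Var(x̄₁−x̄₂) = σ²(1/n₁ + 1/(k·n₁)) = σ²·(k+1)/(k·n₁).
So n₁ = (1 + 1/k)·((z_{α/2} + z_β)/d)² = 1.333 × (2.996/0.28)².
n₁ = 1.333 × 114.49 = 152.7.
Round up: n₁ = 153, giving n₂ = 3 × 153 = 459.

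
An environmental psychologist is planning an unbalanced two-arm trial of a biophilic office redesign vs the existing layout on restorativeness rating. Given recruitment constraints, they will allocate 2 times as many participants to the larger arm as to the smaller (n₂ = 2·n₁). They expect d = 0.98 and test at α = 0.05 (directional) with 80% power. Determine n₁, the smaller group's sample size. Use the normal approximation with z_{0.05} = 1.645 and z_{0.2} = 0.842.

n₁ = 10

With allocation ratio k = n₂/n₁ = 2, Var(x̄₁−x̄₂) = σ²(1/n₁ + 1/(k·n₁)) = σ²·(k+1)/(k·n₁).
So n₁ = (1 + 1/k)·((z_{α} + z_β)/d)² = 1.500 × (2.487/0.98)².
n₁ = 1.500 × 6.44 = 9.7.
Round up: n₁ = 10, giving n₂ = 2 × 10 = 20.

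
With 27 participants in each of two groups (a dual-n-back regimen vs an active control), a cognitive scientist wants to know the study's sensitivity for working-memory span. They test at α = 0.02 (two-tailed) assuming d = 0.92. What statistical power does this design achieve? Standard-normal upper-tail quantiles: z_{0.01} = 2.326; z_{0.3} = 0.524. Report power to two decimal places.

power ≈ 0.85

For two equal groups, power = Φ(d·√(n/2) − z_{α/2}).
d·√(n/2) = 0.92 × √(27/2) = 0.92 × 3.674 = 3.380.
z_β = 3.380 − 2.326 = 1.054.
Power = Φ(1.054) = 0.854.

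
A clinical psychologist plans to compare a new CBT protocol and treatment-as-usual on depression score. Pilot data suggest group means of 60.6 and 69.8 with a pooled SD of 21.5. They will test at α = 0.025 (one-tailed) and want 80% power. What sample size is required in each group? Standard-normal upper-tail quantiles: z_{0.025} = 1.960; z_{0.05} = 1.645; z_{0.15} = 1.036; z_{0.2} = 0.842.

n = 86 per group

Cohen's d = |M₁ − M₂| / SD_pooled = |60.6 − 69.8| / 21.5 = 9.2 / 21.5 = 0.428.
For two independent groups with equal n: n = 2·((z_{α} + z_β) / d)².
z_{α} + z_β = 1.960 + 0.842 = 2.802.
n = 2 × (2.802 / 0.428)² = 2 × 6.547² = 2 × 42.86 = 85.7.
Round up to the next whole participant.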